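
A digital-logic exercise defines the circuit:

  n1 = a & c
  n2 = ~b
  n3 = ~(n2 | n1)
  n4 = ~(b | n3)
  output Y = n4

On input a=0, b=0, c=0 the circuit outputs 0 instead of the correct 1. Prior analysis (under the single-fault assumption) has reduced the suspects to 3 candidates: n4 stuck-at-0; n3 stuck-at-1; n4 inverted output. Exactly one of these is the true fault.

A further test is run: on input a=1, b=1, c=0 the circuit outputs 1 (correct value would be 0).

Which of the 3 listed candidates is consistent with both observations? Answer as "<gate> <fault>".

Evaluate each candidate on input a=1, b=1, c=0:
  n4 stuck-at-0: n1=0, n2=0, n3=1, n4=0 [stuck-at-0] → 0 — eliminated
  n3 stuck-at-1: n1=0, n2=0, n3=1 [stuck-at-1], n4=0 → 0 — eliminated
  n4 inverted output: n1=0, n2=0, n3=1, n4=1 [inverted output] → 1 — matches
Only n4 inverted output reproduces the observed 1.

n4 inverted output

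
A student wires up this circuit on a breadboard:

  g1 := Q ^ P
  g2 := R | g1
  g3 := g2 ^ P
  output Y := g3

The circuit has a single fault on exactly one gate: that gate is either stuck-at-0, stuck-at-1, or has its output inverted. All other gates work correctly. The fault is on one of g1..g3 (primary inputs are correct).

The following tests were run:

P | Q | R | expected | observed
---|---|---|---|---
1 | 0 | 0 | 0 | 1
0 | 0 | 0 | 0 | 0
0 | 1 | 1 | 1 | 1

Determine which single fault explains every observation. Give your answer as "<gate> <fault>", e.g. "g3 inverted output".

g1 stuck-at-0

Fault-free values for test 1 (P=1, Q=0, R=0): g1=1, g2=1, g3=0, giving Y=0. Observed 1.
Test 1: faults giving observed 1 are {g1 stuck-at-0, g1 inverted output, g2 stuck-at-0, g2 inverted output, g3 stuck-at-1, g3 inverted output}.
Test 2 (P=0, Q=0, R=0): fault-free g1=0, g2=0, g3=0 → 0; observed 0. Eliminates g1 inverted output, g2 inverted output, g3 stuck-at-1, g3 inverted output.
Test 3 (P=0, Q=1, R=1): fault-free g1=1, g2=1, g3=1 → 1; observed 1. Eliminates g2 stuck-at-0.
Only g1 stuck-at-0 is consistent with every test.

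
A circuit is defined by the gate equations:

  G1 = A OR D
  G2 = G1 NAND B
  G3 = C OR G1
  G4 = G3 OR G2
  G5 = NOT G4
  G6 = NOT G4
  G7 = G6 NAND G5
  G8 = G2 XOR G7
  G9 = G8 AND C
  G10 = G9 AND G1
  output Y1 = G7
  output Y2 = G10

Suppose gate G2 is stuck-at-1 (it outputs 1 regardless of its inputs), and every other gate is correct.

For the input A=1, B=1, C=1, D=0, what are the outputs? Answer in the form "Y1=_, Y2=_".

Y1=1, Y2=0

Propagate with G2 forced: G1=1, G2=1 [stuck-at-1], G3=1, G4=1, G5=0, G6=0, G7=1, G8=0, G9=0, G10=0.
So the outputs are Y1=1, Y2=0. (Without the fault they would be Y1=1, Y2=1.)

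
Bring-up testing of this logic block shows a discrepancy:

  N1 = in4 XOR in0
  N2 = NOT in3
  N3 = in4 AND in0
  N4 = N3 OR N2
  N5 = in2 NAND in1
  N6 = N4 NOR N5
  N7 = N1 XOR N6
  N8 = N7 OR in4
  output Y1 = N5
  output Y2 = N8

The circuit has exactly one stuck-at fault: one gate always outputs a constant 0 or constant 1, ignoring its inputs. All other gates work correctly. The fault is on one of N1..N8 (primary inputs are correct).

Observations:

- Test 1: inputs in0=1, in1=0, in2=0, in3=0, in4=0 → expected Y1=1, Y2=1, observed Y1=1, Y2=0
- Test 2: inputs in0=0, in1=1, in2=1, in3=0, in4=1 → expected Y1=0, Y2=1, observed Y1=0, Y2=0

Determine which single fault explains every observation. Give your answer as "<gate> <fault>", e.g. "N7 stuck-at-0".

N8 stuck-at-0

Fault-free values for test 1 (in0=1, in1=0, in2=0, in3=0, in4=0): N1=1, N2=1, N3=0, N4=1, N5=1, N6=0, N7=1, N8=1, giving Y1=1, Y2=1. Observed Y1=1, Y2=0.
Test 1: faults giving observed Y1=1, Y2=0 are {N1 stuck-at-0, N6 stuck-at-1, N7 stuck-at-0, N8 stuck-at-0}.
Test 2 (in0=0, in1=1, in2=1, in3=0, in4=1): fault-free N1=1, N2=1, N3=0, N4=1, N5=0, N6=0, N7=1, N8=1 → Y1=0, Y2=1; observed Y1=0, Y2=0. Eliminates N1 stuck-at-0, N6 stuck-at-1, N7 stuck-at-0.
Only N8 stuck-at-0 is consistent with every test.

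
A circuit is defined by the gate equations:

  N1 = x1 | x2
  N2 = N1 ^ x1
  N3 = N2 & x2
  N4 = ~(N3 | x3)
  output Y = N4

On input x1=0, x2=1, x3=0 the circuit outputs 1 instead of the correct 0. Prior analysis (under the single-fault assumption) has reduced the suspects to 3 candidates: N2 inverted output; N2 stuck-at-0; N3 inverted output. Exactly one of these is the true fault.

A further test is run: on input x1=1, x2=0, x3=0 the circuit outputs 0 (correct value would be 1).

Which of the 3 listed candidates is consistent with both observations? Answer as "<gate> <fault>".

Evaluate each candidate on input x1=1, x2=0, x3=0:
  N2 inverted output: N1=1, N2=1 [inverted output], N3=0, N4=1 → 1 — eliminated
  N2 stuck-at-0: N1=1, N2=0 [stuck-at-0], N3=0, N4=1 → 1 — eliminated
  N3 inverted output: N1=1, N2=0, N3=1 [inverted output], N4=0 → 0 — matches
Only N3 inverted output reproduces the observed 0.

N3 inverted output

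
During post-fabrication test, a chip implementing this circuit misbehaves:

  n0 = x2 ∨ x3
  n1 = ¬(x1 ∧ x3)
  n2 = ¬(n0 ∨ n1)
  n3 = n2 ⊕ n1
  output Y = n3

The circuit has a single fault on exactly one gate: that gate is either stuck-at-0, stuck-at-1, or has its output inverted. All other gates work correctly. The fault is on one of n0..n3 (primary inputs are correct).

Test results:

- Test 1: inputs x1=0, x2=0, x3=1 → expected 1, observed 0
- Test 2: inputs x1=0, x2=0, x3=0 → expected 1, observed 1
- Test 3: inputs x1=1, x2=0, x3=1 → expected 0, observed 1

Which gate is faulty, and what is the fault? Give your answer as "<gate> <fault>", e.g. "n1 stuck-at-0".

n1 inverted output

Fault-free values for test 1 (x1=0, x2=0, x3=1): n0=1, n1=1, n2=0, n3=1, giving Y=1. Observed 0.
Test 1: faults giving observed 0 are {n1 stuck-at-0, n1 inverted output, n2 stuck-at-1, n2 inverted output, n3 stuck-at-0, n3 inverted output}.
Test 2 (x1=0, x2=0, x3=0): fault-free n0=0, n1=1, n2=0, n3=1 → 1; observed 1. Eliminates n2 stuck-at-1, n2 inverted output, n3 stuck-at-0, n3 inverted output.
Test 3 (x1=1, x2=0, x3=1): fault-free n0=1, n1=0, n2=0, n3=0 → 0; observed 1. Eliminates n1 stuck-at-0.
Only n1 inverted output is consistent with every test.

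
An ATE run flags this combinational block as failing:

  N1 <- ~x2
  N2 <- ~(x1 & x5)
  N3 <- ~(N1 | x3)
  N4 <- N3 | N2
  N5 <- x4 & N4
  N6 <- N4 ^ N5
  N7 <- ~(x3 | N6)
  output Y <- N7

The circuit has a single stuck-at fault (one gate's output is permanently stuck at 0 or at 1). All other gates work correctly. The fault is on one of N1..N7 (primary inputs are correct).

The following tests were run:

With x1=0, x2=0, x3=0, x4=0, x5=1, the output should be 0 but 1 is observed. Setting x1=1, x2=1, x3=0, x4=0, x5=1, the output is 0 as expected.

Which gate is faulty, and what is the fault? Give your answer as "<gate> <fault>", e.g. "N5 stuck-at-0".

N2 stuck-at-0

Fault-free values for test 1 (x1=0, x2=0, x3=0, x4=0, x5=1): N1=1, N2=1, N3=0, N4=1, N5=0, N6=1, N7=0, giving Y=0. Observed 1.
Test 1: faults giving observed 1 are {N2 stuck-at-0, N4 stuck-at-0, N5 stuck-at-1, N6 stuck-at-0, N7 stuck-at-1}.
Test 2 (x1=1, x2=1, x3=0, x4=0, x5=1): fault-free N1=0, N2=0, N3=1, N4=1, N5=0, N6=1, N7=0 → 0; observed 0. Eliminates N4 stuck-at-0, N5 stuck-at-1, N6 stuck-at-0, N7 stuck-at-1.
Only N2 stuck-at-0 is consistent with every test.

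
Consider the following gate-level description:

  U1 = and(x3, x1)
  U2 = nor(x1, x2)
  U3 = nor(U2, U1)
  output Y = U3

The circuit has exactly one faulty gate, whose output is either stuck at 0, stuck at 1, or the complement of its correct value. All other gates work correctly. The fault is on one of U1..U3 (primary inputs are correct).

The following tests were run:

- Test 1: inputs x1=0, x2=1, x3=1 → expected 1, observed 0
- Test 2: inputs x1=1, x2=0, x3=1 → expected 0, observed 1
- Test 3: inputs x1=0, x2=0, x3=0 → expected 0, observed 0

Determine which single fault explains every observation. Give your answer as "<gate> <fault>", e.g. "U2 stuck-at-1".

Fault-free values for test 1 (x1=0, x2=1, x3=1): U1=0, U2=0, U3=1, giving Y=1. Observed 0.
Test 1: faults giving observed 0 are {U1 stuck-at-1, U1 inverted output, U2 stuck-at-1, U2 inverted output, U3 stuck-at-0, U3 inverted output}.
Test 2 (x1=1, x2=0, x3=1): fault-free U1=1, U2=0, U3=0 → 0; observed 1. Eliminates U1 stuck-at-1, U2 stuck-at-1, U2 inverted output, U3 stuck-at-0.
Test 3 (x1=0, x2=0, x3=0): fault-free U1=0, U2=1, U3=0 → 0; observed 0. Eliminates U3 inverted output.
Only U1 inverted output is consistent with every test.

U1 inverted output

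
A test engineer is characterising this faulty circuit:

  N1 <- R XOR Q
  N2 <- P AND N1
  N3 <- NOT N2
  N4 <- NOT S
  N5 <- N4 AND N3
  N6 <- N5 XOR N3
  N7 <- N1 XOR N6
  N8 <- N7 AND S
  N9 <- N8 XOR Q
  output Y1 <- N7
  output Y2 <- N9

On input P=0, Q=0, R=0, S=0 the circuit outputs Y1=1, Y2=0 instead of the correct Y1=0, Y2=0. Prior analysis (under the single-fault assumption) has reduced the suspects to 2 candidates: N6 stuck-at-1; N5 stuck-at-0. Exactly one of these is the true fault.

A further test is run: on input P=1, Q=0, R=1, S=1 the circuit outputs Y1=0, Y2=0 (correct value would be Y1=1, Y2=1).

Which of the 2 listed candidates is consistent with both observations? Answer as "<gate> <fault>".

N6 stuck-at-1

Evaluate each candidate on input P=1, Q=0, R=1, S=1:
  N6 stuck-at-1: N1=1, N2=1, N3=0, N4=0, N5=0, N6=1 [stuck-at-1], N7=0, N8=0, N9=0 → Y1=0, Y2=0 — matches
  N5 stuck-at-0: N1=1, N2=1, N3=0, N4=0, N5=0 [stuck-at-0], N6=0, N7=1, N8=1, N9=1 → Y1=1, Y2=1 — eliminated
Only N6 stuck-at-1 reproduces the observed Y1=0, Y2=0.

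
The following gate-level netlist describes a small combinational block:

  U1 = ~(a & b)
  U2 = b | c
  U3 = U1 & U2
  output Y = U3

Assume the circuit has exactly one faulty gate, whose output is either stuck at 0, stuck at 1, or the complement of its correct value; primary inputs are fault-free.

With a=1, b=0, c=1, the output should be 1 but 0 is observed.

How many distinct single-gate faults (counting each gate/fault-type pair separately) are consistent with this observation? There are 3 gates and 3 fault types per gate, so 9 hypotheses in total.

Fault-free: U1=1, U2=1, U3=1 → 1. Observed 0.
  U1 stuck-at-0: output 0 ✓
  U1 stuck-at-1: output 1 ✗
  U1 inverted output: output 0 ✓
  U2 stuck-at-0: output 0 ✓
  U2 stuck-at-1: output 1 ✗
  U2 inverted output: output 0 ✓
  U3 stuck-at-0: output 0 ✓
  U3 stuck-at-1: output 1 ✗
  U3 inverted output: output 0 ✓
Consistent faults: {U1 stuck-at-0, U1 inverted output, U2 stuck-at-0, U2 inverted output, U3 stuck-at-0, U3 inverted output} — 6 in all.

6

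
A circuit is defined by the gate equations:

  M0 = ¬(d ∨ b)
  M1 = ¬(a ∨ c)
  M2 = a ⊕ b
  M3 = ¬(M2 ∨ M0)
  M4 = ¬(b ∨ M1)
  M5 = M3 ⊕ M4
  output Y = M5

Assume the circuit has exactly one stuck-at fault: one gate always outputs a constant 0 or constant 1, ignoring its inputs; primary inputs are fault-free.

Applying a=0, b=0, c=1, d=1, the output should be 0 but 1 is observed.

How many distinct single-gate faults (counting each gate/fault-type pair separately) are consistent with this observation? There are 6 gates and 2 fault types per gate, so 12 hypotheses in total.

6

Fault-free: M0=0, M1=0, M2=0, M3=1, M4=1, M5=0 → 0. Observed 1.
  M0 stuck-at-0: output 0 ✗
  M0 stuck-at-1: output 1 ✓
  M1 stuck-at-0: output 0 ✗
  M1 stuck-at-1: output 1 ✓
  M2 stuck-at-0: output 0 ✗
  M2 stuck-at-1: output 1 ✓
  M3 stuck-at-0: output 1 ✓
  M3 stuck-at-1: output 0 ✗
  M4 stuck-at-0: output 1 ✓
  M4 stuck-at-1: output 0 ✗
  M5 stuck-at-0: output 0 ✗
  M5 stuck-at-1: output 1 ✓
Consistent faults: {M0 stuck-at-1, M1 stuck-at-1, M2 stuck-at-1, M3 stuck-at-0, M4 stuck-at-0, M5 stuck-at-1} — 6 in all.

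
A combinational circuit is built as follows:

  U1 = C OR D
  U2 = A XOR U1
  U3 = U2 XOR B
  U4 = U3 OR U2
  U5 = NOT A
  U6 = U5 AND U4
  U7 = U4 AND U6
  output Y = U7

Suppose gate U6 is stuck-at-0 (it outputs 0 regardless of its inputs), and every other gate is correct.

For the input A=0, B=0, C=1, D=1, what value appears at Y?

0

Propagate with U6 forced: U1=1, U2=1, U3=1, U4=1, U5=1, U6=0 [stuck-at-0], U7=0.
So Y = 0. (Without the fault it would be 1.)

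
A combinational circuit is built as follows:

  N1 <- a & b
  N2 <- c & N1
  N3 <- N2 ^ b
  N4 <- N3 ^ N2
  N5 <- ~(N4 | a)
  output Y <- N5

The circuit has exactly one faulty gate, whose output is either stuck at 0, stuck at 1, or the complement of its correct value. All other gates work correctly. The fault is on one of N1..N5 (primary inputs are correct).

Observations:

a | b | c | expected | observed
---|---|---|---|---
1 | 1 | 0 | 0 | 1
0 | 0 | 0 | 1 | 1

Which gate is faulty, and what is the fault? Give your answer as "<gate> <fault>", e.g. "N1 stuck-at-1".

Fault-free values for test 1 (a=1, b=1, c=0): N1=1, N2=0, N3=1, N4=1, N5=0, giving Y=0. Observed 1.
Test 1: faults giving observed 1 are {N5 stuck-at-1, N5 inverted output}.
Test 2 (a=0, b=0, c=0): fault-free N1=0, N2=0, N3=0, N4=0, N5=1 → 1; observed 1. Eliminates N5 inverted output.
Only N5 stuck-at-1 is consistent with every test.

N5 stuck-at-1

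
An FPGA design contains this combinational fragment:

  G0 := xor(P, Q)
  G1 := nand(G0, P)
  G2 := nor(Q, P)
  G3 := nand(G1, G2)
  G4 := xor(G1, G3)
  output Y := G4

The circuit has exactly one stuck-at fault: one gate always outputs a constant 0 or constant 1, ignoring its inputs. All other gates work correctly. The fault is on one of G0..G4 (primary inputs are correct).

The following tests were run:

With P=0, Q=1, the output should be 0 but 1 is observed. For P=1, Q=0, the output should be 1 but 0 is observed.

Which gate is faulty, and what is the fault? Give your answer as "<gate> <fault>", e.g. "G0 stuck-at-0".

Fault-free values for test 1 (P=0, Q=1): G0=1, G1=1, G2=0, G3=1, G4=0, giving Y=0. Observed 1.
Test 1: faults giving observed 1 are {G1 stuck-at-0, G2 stuck-at-1, G3 stuck-at-0, G4 stuck-at-1}.
Test 2 (P=1, Q=0): fault-free G0=1, G1=0, G2=0, G3=1, G4=1 → 1; observed 0. Eliminates G1 stuck-at-0, G2 stuck-at-1, G4 stuck-at-1.
Only G3 stuck-at-0 is consistent with every test.

G3 stuck-at-0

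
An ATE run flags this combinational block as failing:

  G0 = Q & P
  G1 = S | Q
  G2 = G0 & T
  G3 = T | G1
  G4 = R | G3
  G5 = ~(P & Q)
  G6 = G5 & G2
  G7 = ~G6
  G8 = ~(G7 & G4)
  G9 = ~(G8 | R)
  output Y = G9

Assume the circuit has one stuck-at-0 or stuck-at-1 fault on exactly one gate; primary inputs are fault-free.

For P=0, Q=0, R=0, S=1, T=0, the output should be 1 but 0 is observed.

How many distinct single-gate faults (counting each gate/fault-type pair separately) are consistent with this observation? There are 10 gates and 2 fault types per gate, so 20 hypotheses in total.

8

Fault-free: G0=0, G1=1, G2=0, G3=1, G4=1, G5=1, G6=0, G7=1, G8=0, G9=1 → 1. Observed 0.
  G0: none of the 2 fault types match ✗
  G1: stuck-at-0 ✓; others ✗
  G2: stuck-at-1 ✓; others ✗
  G3: stuck-at-0 ✓; others ✗
  G4: stuck-at-0 ✓; others ✗
  G5: none of the 2 fault types match ✗
  G6: stuck-at-1 ✓; others ✗
  G7: stuck-at-0 ✓; others ✗
  G8: stuck-at-1 ✓; others ✗
  G9: stuck-at-0 ✓; others ✗
Consistent faults: {G1 stuck-at-0, G2 stuck-at-1, G3 stuck-at-0, G4 stuck-at-0, G6 stuck-at-1, G7 stuck-at-0, G8 stuck-at-1, G9 stuck-at-0} — 8 in all.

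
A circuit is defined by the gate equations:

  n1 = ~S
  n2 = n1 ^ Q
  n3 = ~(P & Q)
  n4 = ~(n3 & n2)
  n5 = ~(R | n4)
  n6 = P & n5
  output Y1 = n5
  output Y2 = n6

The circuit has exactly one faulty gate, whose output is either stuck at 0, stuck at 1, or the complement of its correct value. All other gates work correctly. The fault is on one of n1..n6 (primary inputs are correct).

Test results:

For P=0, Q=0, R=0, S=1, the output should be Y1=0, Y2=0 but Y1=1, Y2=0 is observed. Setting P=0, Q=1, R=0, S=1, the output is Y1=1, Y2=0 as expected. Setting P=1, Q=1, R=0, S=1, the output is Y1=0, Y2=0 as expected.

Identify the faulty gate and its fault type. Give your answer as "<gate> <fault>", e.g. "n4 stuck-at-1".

n2 stuck-at-1

Fault-free values for test 1 (P=0, Q=0, R=0, S=1): n1=0, n2=0, n3=1, n4=1, n5=0, n6=0, giving Y1=0, Y2=0. Observed Y1=1, Y2=0.
Test 1: faults giving observed Y1=1, Y2=0 are {n1 stuck-at-1, n1 inverted output, n2 stuck-at-1, n2 inverted output, n4 stuck-at-0, n4 inverted output, n5 stuck-at-1, n5 inverted output}.
Test 2 (P=0, Q=1, R=0, S=1): fault-free n1=0, n2=1, n3=1, n4=0, n5=1, n6=0 → Y1=1, Y2=0; observed Y1=1, Y2=0. Eliminates n1 stuck-at-1, n1 inverted output, n2 inverted output, n4 inverted output, n5 inverted output.
Test 3 (P=1, Q=1, R=0, S=1): fault-free n1=0, n2=1, n3=0, n4=1, n5=0, n6=0 → Y1=0, Y2=0; observed Y1=0, Y2=0. Eliminates n4 stuck-at-0, n5 stuck-at-1.
Only n2 stuck-at-1 is consistent with every test.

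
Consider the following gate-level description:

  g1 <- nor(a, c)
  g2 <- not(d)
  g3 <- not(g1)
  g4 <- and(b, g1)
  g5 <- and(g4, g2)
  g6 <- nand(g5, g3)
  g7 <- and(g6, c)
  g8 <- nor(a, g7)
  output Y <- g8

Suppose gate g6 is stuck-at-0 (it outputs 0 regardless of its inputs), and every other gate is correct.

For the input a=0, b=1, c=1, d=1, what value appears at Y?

1

Propagate with g6 forced: g1=0, g2=0, g3=1, g4=0, g5=0, g6=0 [stuck-at-0], g7=0, g8=1.
So Y = 1. (Without the fault it would be 0.)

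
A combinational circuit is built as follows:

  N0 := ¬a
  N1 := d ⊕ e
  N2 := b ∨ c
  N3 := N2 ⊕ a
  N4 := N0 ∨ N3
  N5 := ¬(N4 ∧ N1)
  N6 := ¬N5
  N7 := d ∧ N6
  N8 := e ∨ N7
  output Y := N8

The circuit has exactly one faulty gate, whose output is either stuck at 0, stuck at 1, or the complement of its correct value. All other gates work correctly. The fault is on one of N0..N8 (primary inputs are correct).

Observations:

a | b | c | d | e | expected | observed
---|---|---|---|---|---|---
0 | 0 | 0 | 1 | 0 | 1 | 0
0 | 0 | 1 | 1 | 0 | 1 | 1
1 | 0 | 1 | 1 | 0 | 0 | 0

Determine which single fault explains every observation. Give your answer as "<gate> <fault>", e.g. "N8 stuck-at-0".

Fault-free values for test 1 (a=0, b=0, c=0, d=1, e=0): N0=1, N1=1, N2=0, N3=0, N4=1, N5=0, N6=1, N7=1, N8=1, giving Y=1. Observed 0.
Test 1: faults giving observed 0 are {N0 stuck-at-0, N0 inverted output, N1 stuck-at-0, N1 inverted output, N4 stuck-at-0, N4 inverted output, N5 stuck-at-1, N5 inverted output, N6 stuck-at-0, N6 inverted output, N7 stuck-at-0, N7 inverted output, N8 stuck-at-0, N8 inverted output}.
Test 2 (a=0, b=0, c=1, d=1, e=0): fault-free N0=1, N1=1, N2=1, N3=1, N4=1, N5=0, N6=1, N7=1, N8=1 → 1; observed 1. Eliminates N1 stuck-at-0, N1 inverted output, N4 stuck-at-0, N4 inverted output, N5 stuck-at-1, N5 inverted output, N6 stuck-at-0, N6 inverted output, N7 stuck-at-0, N7 inverted output, N8 stuck-at-0, N8 inverted output.
Test 3 (a=1, b=0, c=1, d=1, e=0): fault-free N0=0, N1=1, N2=1, N3=0, N4=0, N5=1, N6=0, N7=0, N8=0 → 0; observed 0. Eliminates N0 inverted output.
Only N0 stuck-at-0 is consistent with every test.

N0 stuck-at-0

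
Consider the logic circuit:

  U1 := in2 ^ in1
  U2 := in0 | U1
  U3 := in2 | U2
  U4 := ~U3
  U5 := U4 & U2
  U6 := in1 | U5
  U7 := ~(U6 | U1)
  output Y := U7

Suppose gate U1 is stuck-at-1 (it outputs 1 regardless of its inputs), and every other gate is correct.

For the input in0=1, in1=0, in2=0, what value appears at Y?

0

Propagate with U1 forced: U1=1 [stuck-at-1], U2=1, U3=1, U4=0, U5=0, U6=0, U7=0.
So Y = 0. (Without the fault it would be 1.)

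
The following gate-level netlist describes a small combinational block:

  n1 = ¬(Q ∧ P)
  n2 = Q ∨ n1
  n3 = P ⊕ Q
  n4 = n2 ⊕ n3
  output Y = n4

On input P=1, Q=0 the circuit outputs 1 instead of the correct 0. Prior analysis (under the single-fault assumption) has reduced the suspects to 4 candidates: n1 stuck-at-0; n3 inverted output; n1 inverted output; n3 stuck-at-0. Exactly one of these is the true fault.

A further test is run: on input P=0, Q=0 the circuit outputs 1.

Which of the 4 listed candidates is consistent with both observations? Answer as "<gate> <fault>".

n3 stuck-at-0

Evaluate each candidate on input P=0, Q=0:
  n1 stuck-at-0: n1=0 [stuck-at-0], n2=0, n3=0, n4=0 → 0 — eliminated
  n3 inverted output: n1=1, n2=1, n3=1 [inverted output], n4=0 → 0 — eliminated
  n1 inverted output: n1=0 [inverted output], n2=0, n3=0, n4=0 → 0 — eliminated
  n3 stuck-at-0: n1=1, n2=1, n3=0 [stuck-at-0], n4=1 → 1 — matches
Only n3 stuck-at-0 reproduces the observed 1.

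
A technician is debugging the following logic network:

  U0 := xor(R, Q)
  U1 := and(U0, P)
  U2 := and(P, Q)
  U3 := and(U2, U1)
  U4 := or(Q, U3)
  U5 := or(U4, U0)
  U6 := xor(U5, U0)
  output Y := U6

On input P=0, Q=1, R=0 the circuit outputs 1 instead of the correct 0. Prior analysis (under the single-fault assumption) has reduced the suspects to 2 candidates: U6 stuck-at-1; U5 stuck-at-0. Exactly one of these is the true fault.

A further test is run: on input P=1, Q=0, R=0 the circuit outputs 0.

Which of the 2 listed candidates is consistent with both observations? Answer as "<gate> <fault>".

U5 stuck-at-0

Evaluate each candidate on input P=1, Q=0, R=0:
  U6 stuck-at-1: U0=0, U1=0, U2=0, U3=0, U4=0, U5=0, U6=1 [stuck-at-1] → 1 — eliminated
  U5 stuck-at-0: U0=0, U1=0, U2=0, U3=0, U4=0, U5=0 [stuck-at-0], U6=0 → 0 — matches
Only U5 stuck-at-0 reproduces the observed 0.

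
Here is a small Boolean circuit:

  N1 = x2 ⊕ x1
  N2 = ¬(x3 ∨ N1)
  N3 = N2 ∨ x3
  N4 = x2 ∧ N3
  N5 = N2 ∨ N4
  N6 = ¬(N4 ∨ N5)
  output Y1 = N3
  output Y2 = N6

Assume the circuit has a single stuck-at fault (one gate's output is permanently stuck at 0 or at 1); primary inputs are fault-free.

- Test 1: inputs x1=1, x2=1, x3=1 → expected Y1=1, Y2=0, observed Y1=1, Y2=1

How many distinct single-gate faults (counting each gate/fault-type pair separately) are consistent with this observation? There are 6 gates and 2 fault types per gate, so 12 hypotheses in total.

Fault-free: N1=0, N2=0, N3=1, N4=1, N5=1, N6=0 → Y1=1, Y2=0. Observed Y1=1, Y2=1.
  N1 stuck-at-0: output Y1=1, Y2=0 ✗
  N1 stuck-at-1: output Y1=1, Y2=0 ✗
  N2 stuck-at-0: output Y1=1, Y2=0 ✗
  N2 stuck-at-1: output Y1=1, Y2=0 ✗
  N3 stuck-at-0: output Y1=0, Y2=1 ✗
  N3 stuck-at-1: output Y1=1, Y2=0 ✗
  N4 stuck-at-0: output Y1=1, Y2=1 ✓
  N4 stuck-at-1: output Y1=1, Y2=0 ✗
  N5 stuck-at-0: output Y1=1, Y2=0 ✗
  N5 stuck-at-1: output Y1=1, Y2=0 ✗
  N6 stuck-at-0: output Y1=1, Y2=0 ✗
  N6 stuck-at-1: output Y1=1, Y2=1 ✓
Consistent faults: {N4 stuck-at-0, N6 stuck-at-1} — 2 in all.

2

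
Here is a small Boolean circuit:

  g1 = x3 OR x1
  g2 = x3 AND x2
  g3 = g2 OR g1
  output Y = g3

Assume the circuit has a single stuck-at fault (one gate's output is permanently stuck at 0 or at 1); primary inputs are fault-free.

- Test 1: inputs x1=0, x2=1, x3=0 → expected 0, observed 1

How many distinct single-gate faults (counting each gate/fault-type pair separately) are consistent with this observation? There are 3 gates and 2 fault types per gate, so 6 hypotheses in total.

3

Fault-free: g1=0, g2=0, g3=0 → 0. Observed 1.
  g1 stuck-at-0: output 0 ✗
  g1 stuck-at-1: output 1 ✓
  g2 stuck-at-0: output 0 ✗
  g2 stuck-at-1: output 1 ✓
  g3 stuck-at-0: output 0 ✗
  g3 stuck-at-1: output 1 ✓
Consistent faults: {g1 stuck-at-1, g2 stuck-at-1, g3 stuck-at-1} — 3 in all.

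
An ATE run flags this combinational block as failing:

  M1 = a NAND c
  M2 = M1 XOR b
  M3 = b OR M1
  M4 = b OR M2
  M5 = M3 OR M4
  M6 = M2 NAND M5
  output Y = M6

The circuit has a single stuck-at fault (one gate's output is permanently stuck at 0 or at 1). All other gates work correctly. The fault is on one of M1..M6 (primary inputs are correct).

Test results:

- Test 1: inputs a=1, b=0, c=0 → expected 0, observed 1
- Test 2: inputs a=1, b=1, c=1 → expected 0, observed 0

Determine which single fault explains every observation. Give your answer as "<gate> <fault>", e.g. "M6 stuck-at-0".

Fault-free values for test 1 (a=1, b=0, c=0): M1=1, M2=1, M3=1, M4=1, M5=1, M6=0, giving Y=0. Observed 1.
Test 1: faults giving observed 1 are {M1 stuck-at-0, M2 stuck-at-0, M5 stuck-at-0, M6 stuck-at-1}.
Test 2 (a=1, b=1, c=1): fault-free M1=0, M2=1, M3=1, M4=1, M5=1, M6=0 → 0; observed 0. Eliminates M2 stuck-at-0, M5 stuck-at-0, M6 stuck-at-1.
Only M1 stuck-at-0 is consistent with every test.

M1 stuck-at-0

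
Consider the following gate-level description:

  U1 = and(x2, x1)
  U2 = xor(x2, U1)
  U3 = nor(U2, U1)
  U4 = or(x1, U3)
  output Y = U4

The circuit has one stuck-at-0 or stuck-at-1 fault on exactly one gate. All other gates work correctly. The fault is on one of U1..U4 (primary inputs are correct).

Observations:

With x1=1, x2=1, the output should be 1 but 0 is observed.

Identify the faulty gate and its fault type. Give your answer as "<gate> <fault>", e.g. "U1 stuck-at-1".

Fault-free values for test 1 (x1=1, x2=1): U1=1, U2=0, U3=0, U4=1, giving Y=1. Observed 0.
Test 1: faults giving observed 0 are {U4 stuck-at-0}.
Only U4 stuck-at-0 is consistent with every test.

U4 stuck-at-0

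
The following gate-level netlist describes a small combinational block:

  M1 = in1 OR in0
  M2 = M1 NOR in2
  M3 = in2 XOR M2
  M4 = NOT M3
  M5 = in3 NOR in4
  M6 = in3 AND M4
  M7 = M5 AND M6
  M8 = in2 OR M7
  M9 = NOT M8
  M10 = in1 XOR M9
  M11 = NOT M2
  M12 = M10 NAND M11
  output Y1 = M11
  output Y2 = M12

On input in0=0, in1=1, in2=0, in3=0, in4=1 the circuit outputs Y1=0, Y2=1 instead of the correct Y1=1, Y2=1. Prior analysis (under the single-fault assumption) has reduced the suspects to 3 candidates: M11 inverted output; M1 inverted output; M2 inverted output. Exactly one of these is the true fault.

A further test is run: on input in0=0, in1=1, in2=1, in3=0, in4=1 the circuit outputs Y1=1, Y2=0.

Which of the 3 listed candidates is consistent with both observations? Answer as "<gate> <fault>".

Evaluate each candidate on input in0=0, in1=1, in2=1, in3=0, in4=1:
  M11 inverted output: M1=1, M2=0, M3=1, M4=0, M5=0, M6=0, M7=0, M8=1, M9=0, M10=1, M11=0 [inverted output], M12=1 → Y1=0, Y2=1 — eliminated
  M1 inverted output: M1=0 [inverted output], M2=0, M3=1, M4=0, M5=0, M6=0, M7=0, M8=1, M9=0, M10=1, M11=1, M12=0 → Y1=1, Y2=0 — matches
  M2 inverted output: M1=1, M2=1 [inverted output], M3=0, M4=1, M5=0, M6=0, M7=0, M8=1, M9=0, M10=1, M11=0, M12=1 → Y1=0, Y2=1 — eliminated
Only M1 inverted output reproduces the observed Y1=1, Y2=0.

M1 inverted output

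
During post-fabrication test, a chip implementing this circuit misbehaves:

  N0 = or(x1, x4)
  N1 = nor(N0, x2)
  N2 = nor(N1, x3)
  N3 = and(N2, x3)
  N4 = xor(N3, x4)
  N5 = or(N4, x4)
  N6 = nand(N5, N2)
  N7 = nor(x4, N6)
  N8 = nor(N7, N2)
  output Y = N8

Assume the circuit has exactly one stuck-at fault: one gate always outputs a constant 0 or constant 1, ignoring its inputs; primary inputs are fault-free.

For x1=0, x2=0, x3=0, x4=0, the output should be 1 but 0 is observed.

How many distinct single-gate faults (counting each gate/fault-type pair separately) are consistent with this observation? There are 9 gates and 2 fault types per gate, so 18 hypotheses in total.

6

Fault-free: N0=0, N1=1, N2=0, N3=0, N4=0, N5=0, N6=1, N7=0, N8=1 → 1. Observed 0.
  N0: stuck-at-1 ✓; others ✗
  N1: stuck-at-0 ✓; others ✗
  N2: stuck-at-1 ✓; others ✗
  N3: none of the 2 fault types match ✗
  N4: none of the 2 fault types match ✗
  N5: none of the 2 fault types match ✗
  N6: stuck-at-0 ✓; others ✗
  N7: stuck-at-1 ✓; others ✗
  N8: stuck-at-0 ✓; others ✗
Consistent faults: {N0 stuck-at-1, N1 stuck-at-0, N2 stuck-at-1, N6 stuck-at-0, N7 stuck-at-1, N8 stuck-at-0} — 6 in all.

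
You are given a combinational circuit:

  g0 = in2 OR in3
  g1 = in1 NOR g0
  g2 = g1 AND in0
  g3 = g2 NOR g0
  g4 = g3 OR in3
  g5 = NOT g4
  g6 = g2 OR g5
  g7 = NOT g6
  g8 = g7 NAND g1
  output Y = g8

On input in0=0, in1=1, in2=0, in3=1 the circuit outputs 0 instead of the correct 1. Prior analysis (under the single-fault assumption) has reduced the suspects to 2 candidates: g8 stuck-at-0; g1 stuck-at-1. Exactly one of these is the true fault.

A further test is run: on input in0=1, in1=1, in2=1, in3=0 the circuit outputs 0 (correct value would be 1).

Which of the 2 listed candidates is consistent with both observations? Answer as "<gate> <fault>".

g8 stuck-at-0

Evaluate each candidate on input in0=1, in1=1, in2=1, in3=0:
  g8 stuck-at-0: g0=1, g1=0, g2=0, g3=0, g4=0, g5=1, g6=1, g7=0, g8=0 [stuck-at-0] → 0 — matches
  g1 stuck-at-1: g0=1, g1=1 [stuck-at-1], g2=1, g3=0, g4=0, g5=1, g6=1, g7=0, g8=1 → 1 — eliminated
Only g8 stuck-at-0 reproduces the observed 0.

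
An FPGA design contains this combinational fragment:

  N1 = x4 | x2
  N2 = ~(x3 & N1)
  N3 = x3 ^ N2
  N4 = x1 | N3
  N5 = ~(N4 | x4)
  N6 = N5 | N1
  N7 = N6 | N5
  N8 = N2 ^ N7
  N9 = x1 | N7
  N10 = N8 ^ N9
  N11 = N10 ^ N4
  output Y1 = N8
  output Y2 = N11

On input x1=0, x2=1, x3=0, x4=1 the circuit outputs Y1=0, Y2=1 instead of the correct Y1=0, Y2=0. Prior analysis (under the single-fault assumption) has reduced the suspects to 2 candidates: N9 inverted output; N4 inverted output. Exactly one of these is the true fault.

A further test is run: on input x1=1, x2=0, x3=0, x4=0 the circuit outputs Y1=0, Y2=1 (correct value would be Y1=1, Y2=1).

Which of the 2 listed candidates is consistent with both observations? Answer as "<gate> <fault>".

N4 inverted output

Evaluate each candidate on input x1=1, x2=0, x3=0, x4=0:
  N9 inverted output: N1=0, N2=1, N3=1, N4=1, N5=0, N6=0, N7=0, N8=1, N9=0 [inverted output], N10=1, N11=0 → Y1=1, Y2=0 — eliminated
  N4 inverted output: N1=0, N2=1, N3=1, N4=0 [inverted output], N5=1, N6=1, N7=1, N8=0, N9=1, N10=1, N11=1 → Y1=0, Y2=1 — matches
Only N4 inverted output reproduces the observed Y1=0, Y2=1.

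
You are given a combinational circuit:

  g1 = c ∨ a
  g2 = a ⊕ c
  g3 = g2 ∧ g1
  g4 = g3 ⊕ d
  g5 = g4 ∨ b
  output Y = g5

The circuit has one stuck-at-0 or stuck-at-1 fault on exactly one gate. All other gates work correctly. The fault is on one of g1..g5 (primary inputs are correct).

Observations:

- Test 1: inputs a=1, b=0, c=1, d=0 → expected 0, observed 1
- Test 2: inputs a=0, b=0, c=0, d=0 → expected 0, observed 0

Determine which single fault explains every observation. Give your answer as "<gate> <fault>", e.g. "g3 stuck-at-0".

Fault-free values for test 1 (a=1, b=0, c=1, d=0): g1=1, g2=0, g3=0, g4=0, g5=0, giving Y=0. Observed 1.
Test 1: faults giving observed 1 are {g2 stuck-at-1, g3 stuck-at-1, g4 stuck-at-1, g5 stuck-at-1}.
Test 2 (a=0, b=0, c=0, d=0): fault-free g1=0, g2=0, g3=0, g4=0, g5=0 → 0; observed 0. Eliminates g3 stuck-at-1, g4 stuck-at-1, g5 stuck-at-1.
Only g2 stuck-at-1 is consistent with every test.

g2 stuck-at-1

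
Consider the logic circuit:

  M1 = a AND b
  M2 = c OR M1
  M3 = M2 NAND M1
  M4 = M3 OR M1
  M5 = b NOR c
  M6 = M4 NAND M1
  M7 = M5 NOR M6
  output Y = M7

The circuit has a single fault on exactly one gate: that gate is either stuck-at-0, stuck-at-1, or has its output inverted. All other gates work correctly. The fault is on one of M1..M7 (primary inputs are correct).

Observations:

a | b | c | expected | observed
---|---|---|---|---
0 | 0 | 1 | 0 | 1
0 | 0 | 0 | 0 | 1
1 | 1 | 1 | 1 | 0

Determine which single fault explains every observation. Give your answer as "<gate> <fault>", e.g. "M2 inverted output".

M7 inverted output

Fault-free values for test 1 (a=0, b=0, c=1): M1=0, M2=1, M3=1, M4=1, M5=0, M6=1, M7=0, giving Y=0. Observed 1.
Test 1: faults giving observed 1 are {M1 stuck-at-1, M1 inverted output, M6 stuck-at-0, M6 inverted output, M7 stuck-at-1, M7 inverted output}.
Test 2 (a=0, b=0, c=0): fault-free M1=0, M2=0, M3=1, M4=1, M5=1, M6=1, M7=0 → 0; observed 1. Eliminates M1 stuck-at-1, M1 inverted output, M6 stuck-at-0, M6 inverted output.
Test 3 (a=1, b=1, c=1): fault-free M1=1, M2=1, M3=0, M4=1, M5=0, M6=0, M7=1 → 1; observed 0. Eliminates M7 stuck-at-1.
Only M7 inverted output is consistent with every test.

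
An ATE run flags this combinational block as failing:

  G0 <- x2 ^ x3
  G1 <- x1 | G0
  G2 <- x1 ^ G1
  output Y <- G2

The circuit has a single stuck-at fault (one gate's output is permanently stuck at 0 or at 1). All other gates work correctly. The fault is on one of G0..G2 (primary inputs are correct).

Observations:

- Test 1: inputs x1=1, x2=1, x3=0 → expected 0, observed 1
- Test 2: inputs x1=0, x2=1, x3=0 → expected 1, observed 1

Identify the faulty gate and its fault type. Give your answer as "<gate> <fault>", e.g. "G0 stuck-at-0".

Fault-free values for test 1 (x1=1, x2=1, x3=0): G0=1, G1=1, G2=0, giving Y=0. Observed 1.
Test 1: faults giving observed 1 are {G1 stuck-at-0, G2 stuck-at-1}.
Test 2 (x1=0, x2=1, x3=0): fault-free G0=1, G1=1, G2=1 → 1; observed 1. Eliminates G1 stuck-at-0.
Only G2 stuck-at-1 is consistent with every test.

G2 stuck-at-1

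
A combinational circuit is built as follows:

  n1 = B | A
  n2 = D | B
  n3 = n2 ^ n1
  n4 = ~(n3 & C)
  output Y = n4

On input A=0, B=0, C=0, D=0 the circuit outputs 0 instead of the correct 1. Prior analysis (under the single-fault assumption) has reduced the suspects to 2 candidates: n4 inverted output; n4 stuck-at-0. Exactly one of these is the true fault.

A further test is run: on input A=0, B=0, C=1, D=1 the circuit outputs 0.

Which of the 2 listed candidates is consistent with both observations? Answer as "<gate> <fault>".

Evaluate each candidate on input A=0, B=0, C=1, D=1:
  n4 inverted output: n1=0, n2=1, n3=1, n4=1 [inverted output] → 1 — eliminated
  n4 stuck-at-0: n1=0, n2=1, n3=1, n4=0 [stuck-at-0] → 0 — matches
Only n4 stuck-at-0 reproduces the observed 0.

n4 stuck-at-0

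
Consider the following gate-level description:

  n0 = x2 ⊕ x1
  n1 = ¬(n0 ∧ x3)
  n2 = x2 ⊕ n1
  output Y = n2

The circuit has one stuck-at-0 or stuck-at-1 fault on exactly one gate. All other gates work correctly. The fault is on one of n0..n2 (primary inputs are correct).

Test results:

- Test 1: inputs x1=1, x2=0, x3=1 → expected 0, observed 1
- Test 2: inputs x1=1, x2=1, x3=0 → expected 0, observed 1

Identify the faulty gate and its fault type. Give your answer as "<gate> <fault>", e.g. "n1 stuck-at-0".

Fault-free values for test 1 (x1=1, x2=0, x3=1): n0=1, n1=0, n2=0, giving Y=0. Observed 1.
Test 1: faults giving observed 1 are {n0 stuck-at-0, n1 stuck-at-1, n2 stuck-at-1}.
Test 2 (x1=1, x2=1, x3=0): fault-free n0=0, n1=1, n2=0 → 0; observed 1. Eliminates n0 stuck-at-0, n1 stuck-at-1.
Only n2 stuck-at-1 is consistent with every test.

n2 stuck-at-1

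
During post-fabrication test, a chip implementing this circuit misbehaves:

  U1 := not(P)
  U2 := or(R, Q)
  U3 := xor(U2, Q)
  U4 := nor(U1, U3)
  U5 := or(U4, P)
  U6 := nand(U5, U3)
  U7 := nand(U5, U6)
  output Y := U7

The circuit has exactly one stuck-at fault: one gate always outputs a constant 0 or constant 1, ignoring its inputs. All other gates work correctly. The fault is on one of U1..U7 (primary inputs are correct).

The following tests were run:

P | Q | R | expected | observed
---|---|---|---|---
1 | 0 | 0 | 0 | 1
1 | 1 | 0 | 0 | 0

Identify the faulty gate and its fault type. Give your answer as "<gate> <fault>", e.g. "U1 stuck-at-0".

U2 stuck-at-1

Fault-free values for test 1 (P=1, Q=0, R=0): U1=0, U2=0, U3=0, U4=1, U5=1, U6=1, U7=0, giving Y=0. Observed 1.
Test 1: faults giving observed 1 are {U2 stuck-at-1, U3 stuck-at-1, U5 stuck-at-0, U6 stuck-at-0, U7 stuck-at-1}.
Test 2 (P=1, Q=1, R=0): fault-free U1=0, U2=1, U3=0, U4=1, U5=1, U6=1, U7=0 → 0; observed 0. Eliminates U3 stuck-at-1, U5 stuck-at-0, U6 stuck-at-0, U7 stuck-at-1.
Only U2 stuck-at-1 is consistent with every test.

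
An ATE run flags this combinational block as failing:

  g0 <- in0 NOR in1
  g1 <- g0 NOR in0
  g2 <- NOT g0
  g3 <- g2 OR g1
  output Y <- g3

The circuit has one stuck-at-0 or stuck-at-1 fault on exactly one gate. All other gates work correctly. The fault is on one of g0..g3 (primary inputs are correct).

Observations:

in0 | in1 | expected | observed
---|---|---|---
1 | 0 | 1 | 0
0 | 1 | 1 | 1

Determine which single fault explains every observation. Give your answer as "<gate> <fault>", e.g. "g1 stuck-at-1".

g2 stuck-at-0

Fault-free values for test 1 (in0=1, in1=0): g0=0, g1=0, g2=1, g3=1, giving Y=1. Observed 0.
Test 1: faults giving observed 0 are {g0 stuck-at-1, g2 stuck-at-0, g3 stuck-at-0}.
Test 2 (in0=0, in1=1): fault-free g0=0, g1=1, g2=1, g3=1 → 1; observed 1. Eliminates g0 stuck-at-1, g3 stuck-at-0.
Only g2 stuck-at-0 is consistent with every test.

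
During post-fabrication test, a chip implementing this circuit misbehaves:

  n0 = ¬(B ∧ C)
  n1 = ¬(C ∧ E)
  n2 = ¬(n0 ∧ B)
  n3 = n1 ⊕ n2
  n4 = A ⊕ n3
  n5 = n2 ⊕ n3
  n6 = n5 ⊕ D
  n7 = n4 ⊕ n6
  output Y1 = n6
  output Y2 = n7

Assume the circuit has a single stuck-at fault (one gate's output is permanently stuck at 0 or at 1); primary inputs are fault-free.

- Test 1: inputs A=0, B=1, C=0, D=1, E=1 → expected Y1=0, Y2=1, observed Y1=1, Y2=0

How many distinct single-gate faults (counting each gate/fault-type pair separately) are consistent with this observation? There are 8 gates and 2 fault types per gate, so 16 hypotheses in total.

2

Fault-free: n0=1, n1=1, n2=0, n3=1, n4=1, n5=1, n6=0, n7=1 → Y1=0, Y2=1. Observed Y1=1, Y2=0.
  n0: none of the 2 fault types match ✗
  n1: none of the 2 fault types match ✗
  n2: none of the 2 fault types match ✗
  n3: none of the 2 fault types match ✗
  n4: none of the 2 fault types match ✗
  n5: stuck-at-0 ✓; others ✗
  n6: stuck-at-1 ✓; others ✗
  n7: none of the 2 fault types match ✗
Consistent faults: {n5 stuck-at-0, n6 stuck-at-1} — 2 in all.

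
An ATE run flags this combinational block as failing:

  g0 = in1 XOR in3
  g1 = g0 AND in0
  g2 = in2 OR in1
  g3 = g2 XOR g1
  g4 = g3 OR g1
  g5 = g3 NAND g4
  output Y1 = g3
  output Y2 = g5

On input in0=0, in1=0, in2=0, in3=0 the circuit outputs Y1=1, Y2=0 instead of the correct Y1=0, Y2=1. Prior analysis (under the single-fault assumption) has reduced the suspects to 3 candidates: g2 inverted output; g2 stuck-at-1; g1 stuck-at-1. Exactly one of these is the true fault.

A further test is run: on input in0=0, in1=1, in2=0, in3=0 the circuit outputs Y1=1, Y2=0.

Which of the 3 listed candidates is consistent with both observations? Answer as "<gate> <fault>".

Evaluate each candidate on input in0=0, in1=1, in2=0, in3=0:
  g2 inverted output: g0=1, g1=0, g2=0 [inverted output], g3=0, g4=0, g5=1 → Y1=0, Y2=1 — eliminated
  g2 stuck-at-1: g0=1, g1=0, g2=1 [stuck-at-1], g3=1, g4=1, g5=0 → Y1=1, Y2=0 — matches
  g1 stuck-at-1: g0=1, g1=1 [stuck-at-1], g2=1, g3=0, g4=1, g5=1 → Y1=0, Y2=1 — eliminated
Only g2 stuck-at-1 reproduces the observed Y1=1, Y2=0.

g2 stuck-at-1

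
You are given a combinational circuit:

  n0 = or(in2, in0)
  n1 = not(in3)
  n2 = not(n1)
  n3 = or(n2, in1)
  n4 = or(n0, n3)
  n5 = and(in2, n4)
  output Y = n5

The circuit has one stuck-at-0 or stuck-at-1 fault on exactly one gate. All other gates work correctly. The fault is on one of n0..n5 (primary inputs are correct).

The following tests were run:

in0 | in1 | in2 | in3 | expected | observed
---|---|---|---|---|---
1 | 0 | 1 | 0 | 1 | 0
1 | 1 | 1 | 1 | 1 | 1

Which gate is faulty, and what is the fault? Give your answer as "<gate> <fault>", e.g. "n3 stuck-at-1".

n0 stuck-at-0

Fault-free values for test 1 (in0=1, in1=0, in2=1, in3=0): n0=1, n1=1, n2=0, n3=0, n4=1, n5=1, giving Y=1. Observed 0.
Test 1: faults giving observed 0 are {n0 stuck-at-0, n4 stuck-at-0, n5 stuck-at-0}.
Test 2 (in0=1, in1=1, in2=1, in3=1): fault-free n0=1, n1=0, n2=1, n3=1, n4=1, n5=1 → 1; observed 1. Eliminates n4 stuck-at-0, n5 stuck-at-0.
Only n0 stuck-at-0 is consistent with every test.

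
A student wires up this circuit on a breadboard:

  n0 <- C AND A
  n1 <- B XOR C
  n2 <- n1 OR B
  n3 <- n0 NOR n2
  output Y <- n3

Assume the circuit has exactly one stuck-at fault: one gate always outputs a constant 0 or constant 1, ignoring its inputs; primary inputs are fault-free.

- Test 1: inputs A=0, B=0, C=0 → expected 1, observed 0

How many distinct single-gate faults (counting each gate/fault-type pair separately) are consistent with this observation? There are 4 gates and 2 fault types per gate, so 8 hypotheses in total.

Fault-free: n0=0, n1=0, n2=0, n3=1 → 1. Observed 0.
  n0 stuck-at-0: output 1 ✗
  n0 stuck-at-1: output 0 ✓
  n1 stuck-at-0: output 1 ✗
  n1 stuck-at-1: output 0 ✓
  n2 stuck-at-0: output 1 ✗
  n2 stuck-at-1: output 0 ✓
  n3 stuck-at-0: output 0 ✓
  n3 stuck-at-1: output 1 ✗
Consistent faults: {n0 stuck-at-1, n1 stuck-at-1, n2 stuck-at-1, n3 stuck-at-0} — 4 in all.

4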